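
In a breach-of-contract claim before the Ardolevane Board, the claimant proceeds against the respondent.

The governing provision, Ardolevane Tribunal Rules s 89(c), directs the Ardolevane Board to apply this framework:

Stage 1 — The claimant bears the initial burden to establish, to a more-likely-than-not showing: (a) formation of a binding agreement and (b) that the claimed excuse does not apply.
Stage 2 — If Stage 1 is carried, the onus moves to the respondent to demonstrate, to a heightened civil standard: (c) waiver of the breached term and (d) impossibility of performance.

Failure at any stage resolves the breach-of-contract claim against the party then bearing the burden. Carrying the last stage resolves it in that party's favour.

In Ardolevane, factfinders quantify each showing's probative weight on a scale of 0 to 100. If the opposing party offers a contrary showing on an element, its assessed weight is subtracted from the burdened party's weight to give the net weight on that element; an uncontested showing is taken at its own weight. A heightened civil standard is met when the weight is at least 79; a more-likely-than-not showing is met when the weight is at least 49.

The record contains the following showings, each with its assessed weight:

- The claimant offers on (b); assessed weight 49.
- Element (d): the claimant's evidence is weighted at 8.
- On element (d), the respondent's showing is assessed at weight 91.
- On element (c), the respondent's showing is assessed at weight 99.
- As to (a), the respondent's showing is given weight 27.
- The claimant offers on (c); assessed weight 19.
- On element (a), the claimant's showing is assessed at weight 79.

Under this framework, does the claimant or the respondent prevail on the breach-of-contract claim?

Stage 1 (claimant, a more-likely-than-not showing, weight is at least 49): (a) net 79−27=52 ≥ 49 — meets; (b) 49 ≥ 49 — meets.
  The claimant carries Stage 1; the respondent now bears the burden.
Stage 2 (respondent, a heightened civil standard, weight is at least 79): (c) net 99−19=80 ≥ 79 — meets; (d) net 91−8=83 ≥ 79 — meets.
  Stage 2 carried; the final stage is satisfied.
Every stage carried; the respondent prevails.

respondent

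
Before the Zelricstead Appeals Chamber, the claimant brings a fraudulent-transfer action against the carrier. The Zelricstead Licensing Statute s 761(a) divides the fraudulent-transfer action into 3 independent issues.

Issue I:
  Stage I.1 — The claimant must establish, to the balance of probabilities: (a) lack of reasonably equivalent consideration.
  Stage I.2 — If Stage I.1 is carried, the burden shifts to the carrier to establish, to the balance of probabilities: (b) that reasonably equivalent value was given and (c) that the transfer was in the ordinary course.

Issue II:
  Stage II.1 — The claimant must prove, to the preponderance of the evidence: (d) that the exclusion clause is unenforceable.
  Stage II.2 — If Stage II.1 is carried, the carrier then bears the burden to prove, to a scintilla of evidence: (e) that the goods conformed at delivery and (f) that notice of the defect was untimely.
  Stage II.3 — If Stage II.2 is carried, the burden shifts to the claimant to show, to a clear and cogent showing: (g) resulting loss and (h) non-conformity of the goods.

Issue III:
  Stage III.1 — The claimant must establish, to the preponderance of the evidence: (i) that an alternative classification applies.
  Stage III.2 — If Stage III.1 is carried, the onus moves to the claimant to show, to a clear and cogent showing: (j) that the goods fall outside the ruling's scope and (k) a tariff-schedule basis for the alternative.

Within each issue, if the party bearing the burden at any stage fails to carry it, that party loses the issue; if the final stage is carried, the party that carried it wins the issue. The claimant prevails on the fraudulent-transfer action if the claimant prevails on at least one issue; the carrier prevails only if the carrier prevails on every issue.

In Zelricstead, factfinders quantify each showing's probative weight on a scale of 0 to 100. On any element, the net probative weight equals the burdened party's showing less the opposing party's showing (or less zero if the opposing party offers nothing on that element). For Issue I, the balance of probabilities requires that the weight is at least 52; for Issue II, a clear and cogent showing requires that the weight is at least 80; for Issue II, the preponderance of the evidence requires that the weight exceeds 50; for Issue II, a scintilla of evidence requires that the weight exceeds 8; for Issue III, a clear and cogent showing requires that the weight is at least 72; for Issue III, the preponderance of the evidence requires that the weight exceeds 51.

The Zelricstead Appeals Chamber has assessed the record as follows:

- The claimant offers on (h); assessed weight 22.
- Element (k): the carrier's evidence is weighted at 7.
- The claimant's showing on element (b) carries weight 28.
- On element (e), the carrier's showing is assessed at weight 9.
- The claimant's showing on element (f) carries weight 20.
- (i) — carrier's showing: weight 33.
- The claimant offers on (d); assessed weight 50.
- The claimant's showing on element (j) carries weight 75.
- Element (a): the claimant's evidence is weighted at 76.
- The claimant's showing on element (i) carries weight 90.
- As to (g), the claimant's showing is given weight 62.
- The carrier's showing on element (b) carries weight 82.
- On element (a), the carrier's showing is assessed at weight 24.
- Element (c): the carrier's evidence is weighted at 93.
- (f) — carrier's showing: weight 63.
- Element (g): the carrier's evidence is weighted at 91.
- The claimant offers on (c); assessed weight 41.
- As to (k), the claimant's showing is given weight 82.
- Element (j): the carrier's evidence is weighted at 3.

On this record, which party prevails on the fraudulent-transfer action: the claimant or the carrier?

— Issue I —
Stage I.1 — burden on claimant; standard: the balance of probabilities (weight is at least 52).
    (a): 76 − 24 = 52 ≥ 52 [met]
  The claimant carries Stage I.1; the carrier now bears the burden.
Stage I.2 — burden on carrier; standard: the balance of probabilities (weight is at least 52).
    (b): 82 − 28 = 54 ≥ 52 [met]
    (c): 93 − 41 = 52 ≥ 52 [met]
  Stage I.2 carried; the final stage is satisfied.
With every stage satisfied, the carrier prevails on this issue.
— Issue II —
Stage II.1 (claimant, the preponderance of the evidence, weight exceeds 50): (d) 50 ≤ 50 — fails.
  Not every element is met, so the claimant fails to carry Stage II.1.
So the carrier prevails on this issue.
— Issue III —
Stage III.1 (claimant, the preponderance of the evidence, weight exceeds 51): (i) net 90−33=57 > 51 — meets.
  Stage III.1 is satisfied; the claimant continues to bear the burden.
Stage III.2 (claimant, a clear and cogent showing, weight is at least 72): (j) net 75−3=72 ≥ 72 — meets; (k) net 82−7=75 ≥ 72 — meets.
  Stage III.2 carried; the final stage is satisfied.
With every stage satisfied, the claimant prevails on this issue.
Per-issue: Issue I → carrier; Issue II → carrier; Issue III → claimant. The claimant must prevail on at least one issue; overall, the claimant prevails.

claimant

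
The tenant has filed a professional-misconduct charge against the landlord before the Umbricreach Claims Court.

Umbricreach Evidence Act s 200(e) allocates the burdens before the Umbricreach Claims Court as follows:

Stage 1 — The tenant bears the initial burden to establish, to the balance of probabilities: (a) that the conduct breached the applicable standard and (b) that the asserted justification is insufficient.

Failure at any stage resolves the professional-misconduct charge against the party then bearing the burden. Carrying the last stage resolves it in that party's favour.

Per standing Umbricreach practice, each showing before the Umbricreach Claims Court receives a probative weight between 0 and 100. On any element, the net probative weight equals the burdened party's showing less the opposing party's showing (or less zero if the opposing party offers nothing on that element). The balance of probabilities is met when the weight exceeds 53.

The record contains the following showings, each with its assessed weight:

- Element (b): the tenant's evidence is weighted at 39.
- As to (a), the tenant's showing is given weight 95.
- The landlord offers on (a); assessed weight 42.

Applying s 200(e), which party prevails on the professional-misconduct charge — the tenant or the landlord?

Stage 1 — burden on tenant; standard: the balance of probabilities (weight exceeds 53).
    (a): 95 − 42 = 53 ≤ 53 [not met]
    (b): 39 ≤ 53 [not met]
  The tenant does not carry Stage 1.
The landlord prevails.

landlord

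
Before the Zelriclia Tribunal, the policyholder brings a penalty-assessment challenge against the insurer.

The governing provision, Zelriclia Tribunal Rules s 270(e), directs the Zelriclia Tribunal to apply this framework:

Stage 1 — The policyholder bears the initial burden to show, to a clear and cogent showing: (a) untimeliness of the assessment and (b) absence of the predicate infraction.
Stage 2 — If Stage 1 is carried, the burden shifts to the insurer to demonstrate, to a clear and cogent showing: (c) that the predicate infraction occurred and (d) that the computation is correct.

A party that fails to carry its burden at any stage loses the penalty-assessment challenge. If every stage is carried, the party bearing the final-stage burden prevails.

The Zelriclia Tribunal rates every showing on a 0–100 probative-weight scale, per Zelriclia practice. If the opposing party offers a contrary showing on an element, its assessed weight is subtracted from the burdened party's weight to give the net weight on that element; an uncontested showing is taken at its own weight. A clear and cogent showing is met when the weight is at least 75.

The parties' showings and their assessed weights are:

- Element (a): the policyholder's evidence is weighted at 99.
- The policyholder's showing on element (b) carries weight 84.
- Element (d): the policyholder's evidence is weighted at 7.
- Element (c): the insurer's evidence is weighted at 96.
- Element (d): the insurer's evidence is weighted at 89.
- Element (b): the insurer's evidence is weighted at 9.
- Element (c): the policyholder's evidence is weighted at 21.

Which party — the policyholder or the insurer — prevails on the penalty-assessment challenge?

insurer

Stage 1 — burden on policyholder; standard: a clear and cogent showing (weight is at least 75).
    (a): 99 ≥ 75 [met]
    (b): 84 − 9 = 75 ≥ 75 [met]
  Stage 1 is satisfied; the onus moves to the insurer.
Stage 2 — burden on insurer; standard: a clear and cogent showing (weight is at least 75).
    (c): 96 − 21 = 75 ≥ 75 [met]
    (d): 89 − 7 = 82 ≥ 75 [met]
  All elements met at the final stage.
Every stage carried; the insurer prevails.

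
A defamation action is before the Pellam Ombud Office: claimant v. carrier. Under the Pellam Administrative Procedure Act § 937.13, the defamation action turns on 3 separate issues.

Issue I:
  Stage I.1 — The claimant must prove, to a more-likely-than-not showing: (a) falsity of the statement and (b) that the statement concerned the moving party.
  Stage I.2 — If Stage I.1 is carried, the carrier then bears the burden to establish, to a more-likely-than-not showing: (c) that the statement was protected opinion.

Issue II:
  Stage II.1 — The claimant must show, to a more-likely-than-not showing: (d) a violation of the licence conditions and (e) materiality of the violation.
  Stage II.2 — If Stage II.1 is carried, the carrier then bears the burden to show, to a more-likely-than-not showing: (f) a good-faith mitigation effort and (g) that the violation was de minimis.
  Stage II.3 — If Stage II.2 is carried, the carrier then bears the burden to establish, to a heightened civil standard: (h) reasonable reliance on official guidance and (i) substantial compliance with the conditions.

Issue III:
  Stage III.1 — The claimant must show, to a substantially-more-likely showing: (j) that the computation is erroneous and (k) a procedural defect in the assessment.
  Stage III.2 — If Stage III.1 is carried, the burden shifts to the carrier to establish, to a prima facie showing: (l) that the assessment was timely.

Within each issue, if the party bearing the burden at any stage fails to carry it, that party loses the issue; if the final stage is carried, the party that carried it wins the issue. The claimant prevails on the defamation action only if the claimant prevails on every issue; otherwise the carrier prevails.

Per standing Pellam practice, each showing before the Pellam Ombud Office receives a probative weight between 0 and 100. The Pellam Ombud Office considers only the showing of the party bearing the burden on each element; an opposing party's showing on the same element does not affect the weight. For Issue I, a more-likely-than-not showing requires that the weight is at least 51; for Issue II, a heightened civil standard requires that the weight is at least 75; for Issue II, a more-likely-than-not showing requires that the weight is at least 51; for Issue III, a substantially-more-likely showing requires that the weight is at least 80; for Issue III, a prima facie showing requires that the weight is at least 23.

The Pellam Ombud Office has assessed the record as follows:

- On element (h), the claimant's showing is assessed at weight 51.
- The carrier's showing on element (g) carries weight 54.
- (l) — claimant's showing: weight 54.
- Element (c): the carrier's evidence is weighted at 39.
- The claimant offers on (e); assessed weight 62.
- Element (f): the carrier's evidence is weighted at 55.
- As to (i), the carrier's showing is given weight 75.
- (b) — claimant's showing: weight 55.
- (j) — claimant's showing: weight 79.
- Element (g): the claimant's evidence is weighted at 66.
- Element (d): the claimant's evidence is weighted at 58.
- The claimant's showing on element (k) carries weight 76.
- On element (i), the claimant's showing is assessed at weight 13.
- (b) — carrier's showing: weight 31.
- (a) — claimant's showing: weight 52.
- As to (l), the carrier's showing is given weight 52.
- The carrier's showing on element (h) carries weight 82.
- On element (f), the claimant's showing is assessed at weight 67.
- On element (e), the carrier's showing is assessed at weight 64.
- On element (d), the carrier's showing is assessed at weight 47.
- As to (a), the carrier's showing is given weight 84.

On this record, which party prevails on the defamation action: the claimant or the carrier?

carrier

— Issue I —
Stage I.1 — burden on claimant; standard: a more-likely-than-not showing (weight is at least 51).
    (a): 52 (carrier's 84 disregarded) ≥ 51 [met]
    (b): 55 (carrier's 31 disregarded) ≥ 51 [met]
  All elements met. The burden passes to the carrier.
Stage I.2 — burden on carrier; standard: a more-likely-than-not showing (weight is at least 51).
    (c): 39 < 51 [not met]
  Not every element is met, so the carrier fails to carry Stage I.2.
So the claimant prevails on this issue.
— Issue II —
Stage II.1 — burden on claimant; standard: a more-likely-than-not showing (weight is at least 51).
    (d): 58 (carrier's 47 disregarded) ≥ 51 [met]
    (e): 62 (carrier's 64 disregarded) ≥ 51 [met]
  Stage II.1 is satisfied; the onus moves to the carrier.
Stage II.2 — burden on carrier; standard: a more-likely-than-not showing (weight is at least 51).
    (f): 55 (claimant's 67 disregarded) ≥ 51 [met]
    (g): 54 (claimant's 66 disregarded) ≥ 51 [met]
  Stage II.2 carried; the burden remains with the carrier.
Stage II.3 — burden on carrier; standard: a heightened civil standard (weight is at least 75).
    (h): 82 (claimant's 51 disregarded) ≥ 75 [met]
    (i): 75 (claimant's 13 disregarded) ≥ 75 [met]
  All elements met at the final stage.
With every stage satisfied, the carrier prevails on this issue.
— Issue III —
At Stage III.1 the claimant must meet a substantially-more-likely showing (weight is at least 80): on (j) the weight is 79, which does not reach 80, so (j) does not meet the standard; on (k) the weight is 76, which does not reach 80, so (k) does not meet the standard.
  Not every element is met, so the claimant fails to carry Stage III.1.
The carrier prevails on this issue.
Per-issue: Issue I → claimant; Issue II → carrier; Issue III → carrier. The claimant must prevail on every issue; overall, the carrier prevails.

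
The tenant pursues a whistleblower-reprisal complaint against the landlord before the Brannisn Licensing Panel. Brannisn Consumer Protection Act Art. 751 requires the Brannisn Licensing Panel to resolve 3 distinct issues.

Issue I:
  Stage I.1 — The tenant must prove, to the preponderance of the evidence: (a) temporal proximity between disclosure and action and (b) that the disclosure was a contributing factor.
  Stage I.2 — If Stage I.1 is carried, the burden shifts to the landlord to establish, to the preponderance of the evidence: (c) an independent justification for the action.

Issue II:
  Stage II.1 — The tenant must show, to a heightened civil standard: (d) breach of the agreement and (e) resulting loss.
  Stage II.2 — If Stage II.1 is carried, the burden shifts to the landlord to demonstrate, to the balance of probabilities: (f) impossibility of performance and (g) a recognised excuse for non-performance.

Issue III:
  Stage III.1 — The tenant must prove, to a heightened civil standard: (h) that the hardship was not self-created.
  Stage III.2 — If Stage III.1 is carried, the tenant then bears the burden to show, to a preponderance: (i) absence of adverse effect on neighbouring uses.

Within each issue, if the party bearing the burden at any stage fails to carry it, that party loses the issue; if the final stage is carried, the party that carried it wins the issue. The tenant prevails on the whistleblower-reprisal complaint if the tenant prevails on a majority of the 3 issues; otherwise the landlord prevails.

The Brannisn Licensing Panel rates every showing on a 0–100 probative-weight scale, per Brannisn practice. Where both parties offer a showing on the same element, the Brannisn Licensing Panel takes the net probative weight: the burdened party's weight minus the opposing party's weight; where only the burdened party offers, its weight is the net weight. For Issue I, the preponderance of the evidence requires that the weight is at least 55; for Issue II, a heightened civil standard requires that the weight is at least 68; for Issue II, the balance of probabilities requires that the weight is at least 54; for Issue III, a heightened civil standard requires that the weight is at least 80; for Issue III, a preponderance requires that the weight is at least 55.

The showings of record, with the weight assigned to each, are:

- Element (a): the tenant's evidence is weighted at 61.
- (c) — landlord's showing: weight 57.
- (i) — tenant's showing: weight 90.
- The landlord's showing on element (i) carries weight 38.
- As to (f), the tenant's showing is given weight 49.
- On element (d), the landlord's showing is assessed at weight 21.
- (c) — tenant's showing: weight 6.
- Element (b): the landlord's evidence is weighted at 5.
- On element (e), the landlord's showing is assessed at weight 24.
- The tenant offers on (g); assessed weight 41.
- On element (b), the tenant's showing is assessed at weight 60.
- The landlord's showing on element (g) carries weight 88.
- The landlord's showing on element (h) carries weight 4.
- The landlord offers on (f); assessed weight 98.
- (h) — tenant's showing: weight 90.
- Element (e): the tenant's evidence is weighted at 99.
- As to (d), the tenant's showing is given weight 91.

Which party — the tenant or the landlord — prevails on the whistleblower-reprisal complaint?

— Issue I —
At Stage I.1 the tenant must meet the preponderance of the evidence (weight is at least 55): on (a) the weight is 61, ≥ 55, so (a) meets the standard; on (b) the weight is 60 less the opposing 5 gives net 55, ≥ 55, so (b) meets the standard.
  The tenant carries Stage I.1; the landlord now bears the burden.
At Stage I.2 the landlord must meet the preponderance of the evidence (weight is at least 55): on (c) the weight is 57 less the opposing 6 gives net 51, which does not reach 55, so (c) does not meet the standard.
  Not every element is met, so the landlord fails to carry Stage I.2.
The analysis ends at Stage I.2; the tenant prevails on this issue.
— Issue II —
Stage II.1 (tenant, a heightened civil standard, weight is at least 68): (d) net 91−21=70 ≥ 68 — meets; (e) net 99−24=75 ≥ 68 — meets.
  All elements met. The burden passes to the landlord.
Stage II.2 (landlord, the balance of probabilities, weight is at least 54): (f) net 98−49=49 < 54 — fails; (g) net 88−41=47 < 54 — fails.
  Stage II.2 not carried; the landlord fails its burden.
The tenant prevails on this issue.
— Issue III —
Stage III.1 — burden on tenant; standard: a heightened civil standard (weight is at least 80).
    (h): 90 − 4 = 86 ≥ 80 [met]
  Stage III.1 is satisfied; the tenant continues to bear the burden.
Stage III.2 — burden on tenant; standard: a preponderance (weight is at least 55).
    (i): 90 − 38 = 52 < 55 [not met]
  The tenant does not carry Stage III.2.
The landlord prevails on this issue.
Per-issue: Issue I → tenant; Issue II → tenant; Issue III → landlord. The tenant must prevail on a majority of issues; overall, the tenant prevails.

tenant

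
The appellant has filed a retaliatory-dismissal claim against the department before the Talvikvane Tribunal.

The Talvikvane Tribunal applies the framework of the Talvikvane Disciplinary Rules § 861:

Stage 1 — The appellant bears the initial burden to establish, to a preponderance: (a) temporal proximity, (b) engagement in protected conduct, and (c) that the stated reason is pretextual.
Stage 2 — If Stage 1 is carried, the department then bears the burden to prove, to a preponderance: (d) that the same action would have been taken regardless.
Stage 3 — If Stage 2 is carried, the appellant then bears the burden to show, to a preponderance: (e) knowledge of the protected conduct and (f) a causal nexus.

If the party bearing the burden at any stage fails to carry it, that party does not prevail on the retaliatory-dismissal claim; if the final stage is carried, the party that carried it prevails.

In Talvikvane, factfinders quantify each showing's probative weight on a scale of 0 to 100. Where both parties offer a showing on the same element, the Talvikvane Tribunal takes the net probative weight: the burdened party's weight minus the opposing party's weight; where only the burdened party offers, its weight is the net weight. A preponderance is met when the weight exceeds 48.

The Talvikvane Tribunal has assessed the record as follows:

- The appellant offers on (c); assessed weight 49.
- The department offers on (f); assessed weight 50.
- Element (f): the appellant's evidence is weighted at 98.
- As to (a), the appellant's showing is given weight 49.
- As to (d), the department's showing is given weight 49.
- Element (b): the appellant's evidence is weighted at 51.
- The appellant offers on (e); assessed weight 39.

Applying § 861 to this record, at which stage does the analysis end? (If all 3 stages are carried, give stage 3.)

stage 3

Stage 1 (appellant, a preponderance, weight exceeds 48): (a) 49 > 48 — meets; (b) 51 > 48 — meets; (c) 49 > 48 — meets.
  All elements met. The burden passes to the department.
Stage 2 (department, a preponderance, weight exceeds 48): (d) 49 > 48 — meets.
  The department carries Stage 2; the appellant now bears the burden.
Stage 3 (appellant, a preponderance, weight exceeds 48): (e) 39 ≤ 48 — fails; (f) net 98−50=48 ≤ 48 — fails.
  Stage 3 not carried; the appellant fails its burden.
The analysis ends at Stage 3; the department prevails.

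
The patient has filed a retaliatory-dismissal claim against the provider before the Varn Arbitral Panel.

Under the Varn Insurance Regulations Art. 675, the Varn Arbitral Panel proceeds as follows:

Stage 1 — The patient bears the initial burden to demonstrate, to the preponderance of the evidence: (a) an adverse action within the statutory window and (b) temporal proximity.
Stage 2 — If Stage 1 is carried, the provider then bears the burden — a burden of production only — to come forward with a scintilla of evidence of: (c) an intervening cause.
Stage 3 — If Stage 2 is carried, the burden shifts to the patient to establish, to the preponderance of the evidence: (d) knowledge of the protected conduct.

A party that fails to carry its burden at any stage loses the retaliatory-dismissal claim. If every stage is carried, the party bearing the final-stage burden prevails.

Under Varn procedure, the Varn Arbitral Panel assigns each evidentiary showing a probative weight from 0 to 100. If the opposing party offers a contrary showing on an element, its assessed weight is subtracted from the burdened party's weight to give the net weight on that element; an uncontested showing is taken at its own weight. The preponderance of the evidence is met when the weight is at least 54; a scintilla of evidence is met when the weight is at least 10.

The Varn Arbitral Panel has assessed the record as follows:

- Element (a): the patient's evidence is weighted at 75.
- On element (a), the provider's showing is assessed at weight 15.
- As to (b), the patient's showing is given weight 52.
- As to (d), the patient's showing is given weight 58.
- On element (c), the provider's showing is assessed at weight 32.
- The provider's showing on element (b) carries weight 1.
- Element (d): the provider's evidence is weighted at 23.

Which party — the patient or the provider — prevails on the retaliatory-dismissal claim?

At Stage 1 the patient must meet the preponderance of the evidence (weight is at least 54): on (a) the weight is 75 less the opposing 15 gives net 60, ≥ 54, so (a) meets the standard; on (b) the weight is 52 less the opposing 1 gives net 51, which does not reach 54, so (b) does not meet the standard.
  Not every element is met, so the patient fails to carry Stage 1.
So the provider prevails.

provider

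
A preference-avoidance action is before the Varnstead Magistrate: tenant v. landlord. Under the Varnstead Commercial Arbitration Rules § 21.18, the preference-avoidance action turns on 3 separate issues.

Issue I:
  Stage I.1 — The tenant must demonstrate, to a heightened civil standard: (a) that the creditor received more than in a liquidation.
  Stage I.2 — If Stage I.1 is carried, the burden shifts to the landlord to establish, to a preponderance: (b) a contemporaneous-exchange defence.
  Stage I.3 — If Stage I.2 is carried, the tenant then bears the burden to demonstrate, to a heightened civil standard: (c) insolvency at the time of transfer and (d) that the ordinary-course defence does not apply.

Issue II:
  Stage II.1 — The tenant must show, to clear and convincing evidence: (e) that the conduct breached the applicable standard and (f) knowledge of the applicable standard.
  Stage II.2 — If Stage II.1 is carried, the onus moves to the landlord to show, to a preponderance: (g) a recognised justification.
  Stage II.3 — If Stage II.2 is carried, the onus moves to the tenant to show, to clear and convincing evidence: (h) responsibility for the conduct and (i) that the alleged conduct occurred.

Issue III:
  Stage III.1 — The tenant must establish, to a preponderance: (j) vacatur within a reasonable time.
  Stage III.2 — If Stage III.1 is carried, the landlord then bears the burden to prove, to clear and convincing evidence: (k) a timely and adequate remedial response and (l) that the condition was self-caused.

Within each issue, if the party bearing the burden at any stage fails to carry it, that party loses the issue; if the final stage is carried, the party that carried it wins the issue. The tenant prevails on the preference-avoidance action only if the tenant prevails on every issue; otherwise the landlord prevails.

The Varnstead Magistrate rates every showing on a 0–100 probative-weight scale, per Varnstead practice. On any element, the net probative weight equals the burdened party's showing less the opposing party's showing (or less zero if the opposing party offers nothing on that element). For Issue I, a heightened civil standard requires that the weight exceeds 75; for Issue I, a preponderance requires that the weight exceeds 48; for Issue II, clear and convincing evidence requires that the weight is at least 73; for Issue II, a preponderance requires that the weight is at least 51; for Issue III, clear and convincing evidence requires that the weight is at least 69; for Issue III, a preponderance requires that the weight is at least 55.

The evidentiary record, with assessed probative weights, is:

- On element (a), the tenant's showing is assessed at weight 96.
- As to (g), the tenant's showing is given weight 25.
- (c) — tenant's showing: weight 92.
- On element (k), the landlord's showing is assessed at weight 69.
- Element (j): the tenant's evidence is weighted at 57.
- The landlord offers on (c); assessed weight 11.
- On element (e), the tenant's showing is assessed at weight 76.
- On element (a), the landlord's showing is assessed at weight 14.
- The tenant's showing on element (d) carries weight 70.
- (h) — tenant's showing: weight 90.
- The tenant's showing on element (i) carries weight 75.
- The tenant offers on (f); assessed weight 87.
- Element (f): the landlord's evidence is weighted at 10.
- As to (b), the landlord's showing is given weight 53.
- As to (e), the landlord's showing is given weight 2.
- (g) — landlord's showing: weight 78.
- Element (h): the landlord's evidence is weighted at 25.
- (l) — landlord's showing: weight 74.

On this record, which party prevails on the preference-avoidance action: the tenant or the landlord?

landlord

— Issue I —
Stage I.1 (tenant, a heightened civil standard, weight exceeds 75): (a) net 96−14=82 > 75 — meets.
  All elements met. The burden passes to the landlord.
Stage I.2 (landlord, a preponderance, weight exceeds 48): (b) 53 > 48 — meets.
  All elements met. The burden passes to the tenant.
Stage I.3 (tenant, a heightened civil standard, weight exceeds 75): (c) net 92−11=81 > 75 — meets; (d) 70 ≤ 75 — fails.
  Stage I.3 not carried; the tenant fails its burden.
The analysis ends at Stage I.3; the landlord prevails on this issue.
— Issue II —
Stage II.1 — burden on tenant; standard: clear and convincing evidence (weight is at least 73).
    (e): 76 − 2 = 74 ≥ 73 [met]
    (f): 87 − 10 = 77 ≥ 73 [met]
  The tenant carries Stage II.1; the landlord now bears the burden.
Stage II.2 — burden on landlord; standard: a preponderance (weight is at least 51).
    (g): 78 − 25 = 53 ≥ 51 [met]
  All elements met. The burden passes to the tenant.
Stage II.3 — burden on tenant; standard: clear and convincing evidence (weight is at least 73).
    (h): 90 − 25 = 65 < 73 [not met]
    (i): 75 ≥ 73 [met]
  Stage II.3 not carried; the tenant fails its burden.
The analysis ends at Stage II.3; the landlord prevails on this issue.
— Issue III —
Stage III.1 — burden on tenant; standard: a preponderance (weight is at least 55).
    (j): 57 ≥ 55 [met]
  Stage III.1 is satisfied; the onus moves to the landlord.
Stage III.2 — burden on landlord; standard: clear and convincing evidence (weight is at least 69).
    (k): 69 ≥ 69 [met]
    (l): 74 ≥ 69 [met]
  All elements met at the final stage.
All stages carried — the landlord prevails on this issue.
Per-issue: Issue I → landlord; Issue II → landlord; Issue III → landlord. The tenant must prevail on every issue; overall, the landlord prevails.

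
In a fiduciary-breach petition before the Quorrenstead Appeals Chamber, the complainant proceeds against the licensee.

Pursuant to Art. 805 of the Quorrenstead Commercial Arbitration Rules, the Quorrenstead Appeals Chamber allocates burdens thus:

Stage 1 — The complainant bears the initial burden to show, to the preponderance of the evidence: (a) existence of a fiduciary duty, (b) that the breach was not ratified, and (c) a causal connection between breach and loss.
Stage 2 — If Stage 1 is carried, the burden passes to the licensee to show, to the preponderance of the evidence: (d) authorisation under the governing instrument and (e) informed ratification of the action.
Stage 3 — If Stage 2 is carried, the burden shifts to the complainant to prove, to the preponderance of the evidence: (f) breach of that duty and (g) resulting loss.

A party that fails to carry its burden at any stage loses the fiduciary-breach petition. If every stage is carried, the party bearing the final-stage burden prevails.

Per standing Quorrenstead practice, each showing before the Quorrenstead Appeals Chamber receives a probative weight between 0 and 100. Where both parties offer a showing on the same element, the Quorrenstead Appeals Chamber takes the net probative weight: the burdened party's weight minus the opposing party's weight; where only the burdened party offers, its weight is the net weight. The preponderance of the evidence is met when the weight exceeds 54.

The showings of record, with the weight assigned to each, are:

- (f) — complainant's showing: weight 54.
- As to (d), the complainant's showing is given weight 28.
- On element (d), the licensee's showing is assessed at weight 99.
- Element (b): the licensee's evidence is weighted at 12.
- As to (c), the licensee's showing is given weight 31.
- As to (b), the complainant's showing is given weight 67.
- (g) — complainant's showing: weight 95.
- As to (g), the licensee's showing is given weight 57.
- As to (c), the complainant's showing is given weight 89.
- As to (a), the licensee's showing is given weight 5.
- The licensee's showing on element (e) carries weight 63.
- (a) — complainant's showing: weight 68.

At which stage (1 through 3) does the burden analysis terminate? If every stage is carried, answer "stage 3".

stage 3

At Stage 1 the complainant must meet the preponderance of the evidence (weight exceeds 54): on (a) the weight is 68 less the opposing 5 gives net 63, > 54, so (a) meets the standard; on (b) the weight is 67 less the opposing 12 gives net 55, > 54, so (b) meets the standard; on (c) the weight is 89 less the opposing 31 gives net 58, > 54, so (c) meets the standard.
  All elements met. The burden passes to the licensee.
At Stage 2 the licensee must meet the preponderance of the evidence (weight exceeds 54): on (d) the weight is 99 less the opposing 28 gives net 71, which does exceed 54, so (d) meets the standard; on (e) the weight is 63, which does exceed 54, so (e) meets the standard.
  Stage 2 carried; the burden shifts to the complainant.
At Stage 3 the complainant must meet the preponderance of the evidence (weight exceeds 54): on (f) the weight is 54, which does not exceed 54, so (f) does not meet the standard; on (g) the weight is 95 less the opposing 57 gives net 38, which does not exceed 54, so (g) does not meet the standard.
  Stage 3 not carried; the complainant fails its burden.
So the licensee prevails.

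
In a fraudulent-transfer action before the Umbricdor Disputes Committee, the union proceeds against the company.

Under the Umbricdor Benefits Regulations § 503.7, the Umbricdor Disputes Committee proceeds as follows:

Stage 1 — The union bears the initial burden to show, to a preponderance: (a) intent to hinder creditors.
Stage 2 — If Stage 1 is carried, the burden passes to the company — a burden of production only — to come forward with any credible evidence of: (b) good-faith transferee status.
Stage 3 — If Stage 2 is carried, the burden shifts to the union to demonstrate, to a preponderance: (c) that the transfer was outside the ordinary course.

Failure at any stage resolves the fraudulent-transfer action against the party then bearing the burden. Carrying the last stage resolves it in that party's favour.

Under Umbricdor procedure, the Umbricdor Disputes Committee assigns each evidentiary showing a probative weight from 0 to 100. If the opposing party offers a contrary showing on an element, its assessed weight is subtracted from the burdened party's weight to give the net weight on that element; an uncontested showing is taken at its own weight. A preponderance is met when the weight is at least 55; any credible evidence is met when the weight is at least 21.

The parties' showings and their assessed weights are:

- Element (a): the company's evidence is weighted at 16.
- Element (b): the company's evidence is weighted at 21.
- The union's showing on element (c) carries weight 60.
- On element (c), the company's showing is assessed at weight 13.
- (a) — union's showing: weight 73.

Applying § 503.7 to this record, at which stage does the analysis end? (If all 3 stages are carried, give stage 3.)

stage 3

Stage 1 — burden on union; standard: a preponderance (weight is at least 55).
    (a): 73 − 16 = 57 ≥ 55 [met]
  Stage 1 is satisfied; the onus moves to the company.
Stage 2 — burden on company; standard: any credible evidence (weight is at least 21).
    (b): 21 ≥ 21 [met]
  Stage 2 carried; the burden shifts to the union.
Stage 3 — burden on union; standard: a preponderance (weight is at least 55).
    (c): 60 − 13 = 47 < 55 [not met]
  The union does not carry Stage 3.
So the company prevails.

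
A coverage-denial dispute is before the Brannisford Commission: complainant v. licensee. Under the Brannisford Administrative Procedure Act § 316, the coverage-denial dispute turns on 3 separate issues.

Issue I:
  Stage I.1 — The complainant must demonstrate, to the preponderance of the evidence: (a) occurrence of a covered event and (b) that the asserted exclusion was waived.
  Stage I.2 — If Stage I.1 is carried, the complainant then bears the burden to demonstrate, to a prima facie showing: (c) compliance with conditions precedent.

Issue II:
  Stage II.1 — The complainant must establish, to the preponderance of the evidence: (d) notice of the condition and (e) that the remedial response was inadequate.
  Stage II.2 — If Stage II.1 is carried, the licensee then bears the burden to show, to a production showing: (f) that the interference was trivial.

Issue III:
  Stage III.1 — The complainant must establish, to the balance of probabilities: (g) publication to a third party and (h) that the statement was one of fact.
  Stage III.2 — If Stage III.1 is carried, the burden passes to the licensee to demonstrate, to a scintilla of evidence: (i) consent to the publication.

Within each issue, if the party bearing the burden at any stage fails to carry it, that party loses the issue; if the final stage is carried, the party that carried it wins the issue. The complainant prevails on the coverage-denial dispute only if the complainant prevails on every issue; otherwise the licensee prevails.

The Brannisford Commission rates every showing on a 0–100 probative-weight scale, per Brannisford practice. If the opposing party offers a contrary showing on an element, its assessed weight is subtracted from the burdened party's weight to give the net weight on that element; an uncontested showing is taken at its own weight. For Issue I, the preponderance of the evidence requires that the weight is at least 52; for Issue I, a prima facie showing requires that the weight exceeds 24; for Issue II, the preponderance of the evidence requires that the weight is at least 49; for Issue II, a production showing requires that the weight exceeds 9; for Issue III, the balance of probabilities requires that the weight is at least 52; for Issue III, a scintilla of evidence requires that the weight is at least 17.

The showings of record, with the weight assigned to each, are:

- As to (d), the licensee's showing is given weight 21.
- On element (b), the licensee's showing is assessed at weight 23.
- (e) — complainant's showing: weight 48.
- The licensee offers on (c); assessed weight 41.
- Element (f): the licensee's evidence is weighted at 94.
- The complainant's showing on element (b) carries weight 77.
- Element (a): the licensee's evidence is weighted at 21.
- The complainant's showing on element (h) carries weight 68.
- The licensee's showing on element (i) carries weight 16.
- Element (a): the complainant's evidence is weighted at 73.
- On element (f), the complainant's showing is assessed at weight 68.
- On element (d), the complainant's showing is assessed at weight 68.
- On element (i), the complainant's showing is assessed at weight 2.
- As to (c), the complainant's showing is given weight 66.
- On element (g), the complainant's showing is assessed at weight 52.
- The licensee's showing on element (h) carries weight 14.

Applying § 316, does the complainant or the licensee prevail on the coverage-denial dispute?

— Issue I —
At Stage I.1 the complainant must meet the preponderance of the evidence (weight is at least 52): on (a) the weight is 73 less the opposing 21 gives net 52, which does reach 52, so (a) meets the standard; on (b) the weight is 77 less the opposing 23 gives net 54, which does reach 52, so (b) meets the standard.
  Stage I.1 carried; the burden remains with the complainant.
At Stage I.2 the complainant must meet a prima facie showing (weight exceeds 24): on (c) the weight is 66 less the opposing 41 gives net 25, which does exceed 24, so (c) meets the standard.
  All elements met at the final stage.
With every stage satisfied, the complainant prevails on this issue.
— Issue II —
Stage II.1 (complainant, the preponderance of the evidence, weight is at least 49): (d) net 68−21=47 < 49 — fails; (e) 48 < 49 — fails.
  Stage II.1 not carried; the complainant fails its burden.
So the licensee prevails on this issue.
— Issue III —
Stage III.1 — burden on complainant; standard: the balance of probabilities (weight is at least 52).
    (g): 52 ≥ 52 [met]
    (h): 68 − 14 = 54 ≥ 52 [met]
  All elements met. The burden passes to the licensee.
Stage III.2 — burden on licensee; standard: a scintilla of evidence (weight is at least 17).
    (i): 16 − 2 = 14 < 17 [not met]
  The licensee does not carry Stage III.2.
The analysis ends at Stage III.2; the complainant prevails on this issue.
Per-issue: Issue I → complainant; Issue II → licensee; Issue III → complainant. The complainant must prevail on every issue; overall, the licensee prevails.

licensee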